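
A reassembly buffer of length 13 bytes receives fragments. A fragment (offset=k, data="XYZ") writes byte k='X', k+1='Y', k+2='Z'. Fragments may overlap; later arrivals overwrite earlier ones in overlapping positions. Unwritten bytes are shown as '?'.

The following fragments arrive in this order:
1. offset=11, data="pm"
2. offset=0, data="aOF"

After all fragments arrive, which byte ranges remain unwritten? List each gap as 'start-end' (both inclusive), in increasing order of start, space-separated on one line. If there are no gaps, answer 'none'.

Answer: 3-10

Derivation:
Fragment 1: offset=11 len=2
Fragment 2: offset=0 len=3
Gaps: 3-10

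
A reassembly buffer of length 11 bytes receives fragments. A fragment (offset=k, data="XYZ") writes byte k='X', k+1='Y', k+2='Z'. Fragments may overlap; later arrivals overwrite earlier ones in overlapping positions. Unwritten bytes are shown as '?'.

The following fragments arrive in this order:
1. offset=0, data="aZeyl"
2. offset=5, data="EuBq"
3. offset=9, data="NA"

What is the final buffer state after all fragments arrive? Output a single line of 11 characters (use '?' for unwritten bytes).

Fragment 1: offset=0 data="aZeyl" -> buffer=aZeyl??????
Fragment 2: offset=5 data="EuBq" -> buffer=aZeylEuBq??
Fragment 3: offset=9 data="NA" -> buffer=aZeylEuBqNA

Answer: aZeylEuBqNA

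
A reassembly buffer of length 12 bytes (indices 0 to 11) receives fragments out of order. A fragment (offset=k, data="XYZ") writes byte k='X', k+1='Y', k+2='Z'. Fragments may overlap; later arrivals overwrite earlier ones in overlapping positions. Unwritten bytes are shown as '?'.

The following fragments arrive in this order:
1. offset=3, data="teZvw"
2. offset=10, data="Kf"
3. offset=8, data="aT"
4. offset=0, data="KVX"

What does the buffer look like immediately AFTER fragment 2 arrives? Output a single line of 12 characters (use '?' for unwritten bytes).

Answer: ???teZvw??Kf

Derivation:
Fragment 1: offset=3 data="teZvw" -> buffer=???teZvw????
Fragment 2: offset=10 data="Kf" -> buffer=???teZvw??Kf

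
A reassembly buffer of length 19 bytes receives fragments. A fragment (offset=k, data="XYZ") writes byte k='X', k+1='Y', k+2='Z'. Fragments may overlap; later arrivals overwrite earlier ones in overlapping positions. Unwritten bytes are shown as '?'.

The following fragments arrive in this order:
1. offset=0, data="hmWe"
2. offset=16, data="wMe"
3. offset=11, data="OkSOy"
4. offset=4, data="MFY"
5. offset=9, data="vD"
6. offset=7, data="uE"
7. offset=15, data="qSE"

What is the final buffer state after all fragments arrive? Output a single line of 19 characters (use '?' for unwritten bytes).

Fragment 1: offset=0 data="hmWe" -> buffer=hmWe???????????????
Fragment 2: offset=16 data="wMe" -> buffer=hmWe????????????wMe
Fragment 3: offset=11 data="OkSOy" -> buffer=hmWe???????OkSOywMe
Fragment 4: offset=4 data="MFY" -> buffer=hmWeMFY????OkSOywMe
Fragment 5: offset=9 data="vD" -> buffer=hmWeMFY??vDOkSOywMe
Fragment 6: offset=7 data="uE" -> buffer=hmWeMFYuEvDOkSOywMe
Fragment 7: offset=15 data="qSE" -> buffer=hmWeMFYuEvDOkSOqSEe

Answer: hmWeMFYuEvDOkSOqSEe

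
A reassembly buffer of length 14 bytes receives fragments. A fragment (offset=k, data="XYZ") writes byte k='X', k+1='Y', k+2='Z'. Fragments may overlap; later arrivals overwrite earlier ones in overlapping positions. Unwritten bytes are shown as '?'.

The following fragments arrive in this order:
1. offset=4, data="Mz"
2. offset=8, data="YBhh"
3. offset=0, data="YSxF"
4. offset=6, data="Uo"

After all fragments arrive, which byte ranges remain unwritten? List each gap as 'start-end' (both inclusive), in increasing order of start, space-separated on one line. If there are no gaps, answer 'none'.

Fragment 1: offset=4 len=2
Fragment 2: offset=8 len=4
Fragment 3: offset=0 len=4
Fragment 4: offset=6 len=2
Gaps: 12-13

Answer: 12-13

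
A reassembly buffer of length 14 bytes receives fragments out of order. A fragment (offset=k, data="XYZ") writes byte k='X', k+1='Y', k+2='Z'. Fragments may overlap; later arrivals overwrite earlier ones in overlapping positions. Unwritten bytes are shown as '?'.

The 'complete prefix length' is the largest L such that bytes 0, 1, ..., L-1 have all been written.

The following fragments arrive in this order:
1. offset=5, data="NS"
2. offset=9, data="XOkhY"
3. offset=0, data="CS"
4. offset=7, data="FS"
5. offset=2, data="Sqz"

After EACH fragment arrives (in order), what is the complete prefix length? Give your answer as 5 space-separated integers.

Answer: 0 0 2 2 14

Derivation:
Fragment 1: offset=5 data="NS" -> buffer=?????NS??????? -> prefix_len=0
Fragment 2: offset=9 data="XOkhY" -> buffer=?????NS??XOkhY -> prefix_len=0
Fragment 3: offset=0 data="CS" -> buffer=CS???NS??XOkhY -> prefix_len=2
Fragment 4: offset=7 data="FS" -> buffer=CS???NSFSXOkhY -> prefix_len=2
Fragment 5: offset=2 data="Sqz" -> buffer=CSSqzNSFSXOkhY -> prefix_len=14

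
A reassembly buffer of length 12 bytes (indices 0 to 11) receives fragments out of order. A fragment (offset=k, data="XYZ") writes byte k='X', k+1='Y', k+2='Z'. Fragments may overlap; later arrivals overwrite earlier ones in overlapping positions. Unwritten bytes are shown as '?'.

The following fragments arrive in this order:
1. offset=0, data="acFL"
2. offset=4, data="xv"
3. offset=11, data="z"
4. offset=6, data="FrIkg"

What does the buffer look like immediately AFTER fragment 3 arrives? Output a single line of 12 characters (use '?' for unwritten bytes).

Answer: acFLxv?????z

Derivation:
Fragment 1: offset=0 data="acFL" -> buffer=acFL????????
Fragment 2: offset=4 data="xv" -> buffer=acFLxv??????
Fragment 3: offset=11 data="z" -> buffer=acFLxv?????z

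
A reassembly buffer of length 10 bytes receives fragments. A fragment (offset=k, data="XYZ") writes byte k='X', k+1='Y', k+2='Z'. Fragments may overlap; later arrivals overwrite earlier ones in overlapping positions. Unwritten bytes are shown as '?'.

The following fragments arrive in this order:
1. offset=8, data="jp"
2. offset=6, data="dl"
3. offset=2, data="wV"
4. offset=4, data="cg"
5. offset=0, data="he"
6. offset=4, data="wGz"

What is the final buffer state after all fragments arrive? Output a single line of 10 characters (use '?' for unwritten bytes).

Fragment 1: offset=8 data="jp" -> buffer=????????jp
Fragment 2: offset=6 data="dl" -> buffer=??????dljp
Fragment 3: offset=2 data="wV" -> buffer=??wV??dljp
Fragment 4: offset=4 data="cg" -> buffer=??wVcgdljp
Fragment 5: offset=0 data="he" -> buffer=hewVcgdljp
Fragment 6: offset=4 data="wGz" -> buffer=hewVwGzljp

Answer: hewVwGzljp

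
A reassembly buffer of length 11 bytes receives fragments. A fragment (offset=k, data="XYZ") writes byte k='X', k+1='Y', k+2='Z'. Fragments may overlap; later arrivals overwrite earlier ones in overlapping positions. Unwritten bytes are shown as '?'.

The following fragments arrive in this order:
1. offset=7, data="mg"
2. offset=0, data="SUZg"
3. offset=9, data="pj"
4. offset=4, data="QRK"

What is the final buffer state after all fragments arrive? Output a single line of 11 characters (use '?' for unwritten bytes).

Answer: SUZgQRKmgpj

Derivation:
Fragment 1: offset=7 data="mg" -> buffer=???????mg??
Fragment 2: offset=0 data="SUZg" -> buffer=SUZg???mg??
Fragment 3: offset=9 data="pj" -> buffer=SUZg???mgpj
Fragment 4: offset=4 data="QRK" -> buffer=SUZgQRKmgpj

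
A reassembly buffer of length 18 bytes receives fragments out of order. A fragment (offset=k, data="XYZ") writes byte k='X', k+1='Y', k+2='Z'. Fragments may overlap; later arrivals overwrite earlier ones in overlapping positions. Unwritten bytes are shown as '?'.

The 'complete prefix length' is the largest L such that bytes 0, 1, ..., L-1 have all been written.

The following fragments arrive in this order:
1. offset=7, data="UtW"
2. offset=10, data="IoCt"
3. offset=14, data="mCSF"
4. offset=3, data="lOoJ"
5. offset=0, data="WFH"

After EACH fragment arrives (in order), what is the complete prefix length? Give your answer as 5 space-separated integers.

Answer: 0 0 0 0 18

Derivation:
Fragment 1: offset=7 data="UtW" -> buffer=???????UtW???????? -> prefix_len=0
Fragment 2: offset=10 data="IoCt" -> buffer=???????UtWIoCt???? -> prefix_len=0
Fragment 3: offset=14 data="mCSF" -> buffer=???????UtWIoCtmCSF -> prefix_len=0
Fragment 4: offset=3 data="lOoJ" -> buffer=???lOoJUtWIoCtmCSF -> prefix_len=0
Fragment 5: offset=0 data="WFH" -> buffer=WFHlOoJUtWIoCtmCSF -> prefix_len=18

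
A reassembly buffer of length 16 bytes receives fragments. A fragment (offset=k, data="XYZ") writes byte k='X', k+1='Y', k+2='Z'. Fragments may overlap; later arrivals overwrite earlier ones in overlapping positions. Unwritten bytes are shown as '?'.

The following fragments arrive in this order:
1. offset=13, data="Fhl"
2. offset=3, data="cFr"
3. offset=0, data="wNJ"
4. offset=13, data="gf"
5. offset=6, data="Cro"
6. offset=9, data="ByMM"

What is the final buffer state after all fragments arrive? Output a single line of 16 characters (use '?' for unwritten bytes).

Fragment 1: offset=13 data="Fhl" -> buffer=?????????????Fhl
Fragment 2: offset=3 data="cFr" -> buffer=???cFr???????Fhl
Fragment 3: offset=0 data="wNJ" -> buffer=wNJcFr???????Fhl
Fragment 4: offset=13 data="gf" -> buffer=wNJcFr???????gfl
Fragment 5: offset=6 data="Cro" -> buffer=wNJcFrCro????gfl
Fragment 6: offset=9 data="ByMM" -> buffer=wNJcFrCroByMMgfl

Answer: wNJcFrCroByMMgfl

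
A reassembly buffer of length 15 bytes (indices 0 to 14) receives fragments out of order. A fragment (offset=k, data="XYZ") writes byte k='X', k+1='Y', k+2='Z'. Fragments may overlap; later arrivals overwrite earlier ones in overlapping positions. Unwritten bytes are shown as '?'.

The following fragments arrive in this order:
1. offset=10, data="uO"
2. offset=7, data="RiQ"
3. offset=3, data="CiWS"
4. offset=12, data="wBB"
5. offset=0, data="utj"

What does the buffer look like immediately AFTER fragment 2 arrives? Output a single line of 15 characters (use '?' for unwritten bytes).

Answer: ???????RiQuO???

Derivation:
Fragment 1: offset=10 data="uO" -> buffer=??????????uO???
Fragment 2: offset=7 data="RiQ" -> buffer=???????RiQuO???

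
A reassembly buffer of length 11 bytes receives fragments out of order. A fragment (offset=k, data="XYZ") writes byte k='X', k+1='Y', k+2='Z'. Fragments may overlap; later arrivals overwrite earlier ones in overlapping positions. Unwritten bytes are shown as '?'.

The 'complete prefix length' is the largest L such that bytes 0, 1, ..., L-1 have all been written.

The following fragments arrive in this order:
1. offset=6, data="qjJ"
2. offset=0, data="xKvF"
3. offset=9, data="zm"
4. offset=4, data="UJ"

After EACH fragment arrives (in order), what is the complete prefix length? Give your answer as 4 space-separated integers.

Answer: 0 4 4 11

Derivation:
Fragment 1: offset=6 data="qjJ" -> buffer=??????qjJ?? -> prefix_len=0
Fragment 2: offset=0 data="xKvF" -> buffer=xKvF??qjJ?? -> prefix_len=4
Fragment 3: offset=9 data="zm" -> buffer=xKvF??qjJzm -> prefix_len=4
Fragment 4: offset=4 data="UJ" -> buffer=xKvFUJqjJzm -> prefix_len=11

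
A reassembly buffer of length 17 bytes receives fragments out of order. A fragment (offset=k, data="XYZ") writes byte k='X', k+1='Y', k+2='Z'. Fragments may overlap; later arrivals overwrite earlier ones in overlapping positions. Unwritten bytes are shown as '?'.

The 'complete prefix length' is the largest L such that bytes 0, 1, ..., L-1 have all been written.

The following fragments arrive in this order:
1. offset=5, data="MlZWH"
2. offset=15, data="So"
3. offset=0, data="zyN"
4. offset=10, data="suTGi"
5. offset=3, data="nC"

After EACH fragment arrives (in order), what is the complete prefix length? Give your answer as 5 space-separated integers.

Fragment 1: offset=5 data="MlZWH" -> buffer=?????MlZWH??????? -> prefix_len=0
Fragment 2: offset=15 data="So" -> buffer=?????MlZWH?????So -> prefix_len=0
Fragment 3: offset=0 data="zyN" -> buffer=zyN??MlZWH?????So -> prefix_len=3
Fragment 4: offset=10 data="suTGi" -> buffer=zyN??MlZWHsuTGiSo -> prefix_len=3
Fragment 5: offset=3 data="nC" -> buffer=zyNnCMlZWHsuTGiSo -> prefix_len=17

Answer: 0 0 3 3 17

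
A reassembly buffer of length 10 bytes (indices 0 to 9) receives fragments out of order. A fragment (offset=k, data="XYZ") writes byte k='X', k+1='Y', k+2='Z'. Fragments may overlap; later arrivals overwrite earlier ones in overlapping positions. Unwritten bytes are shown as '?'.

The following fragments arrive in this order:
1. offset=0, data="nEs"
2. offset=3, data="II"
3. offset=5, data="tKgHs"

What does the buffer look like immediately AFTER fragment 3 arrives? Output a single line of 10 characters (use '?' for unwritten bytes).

Fragment 1: offset=0 data="nEs" -> buffer=nEs???????
Fragment 2: offset=3 data="II" -> buffer=nEsII?????
Fragment 3: offset=5 data="tKgHs" -> buffer=nEsIItKgHs

Answer: nEsIItKgHs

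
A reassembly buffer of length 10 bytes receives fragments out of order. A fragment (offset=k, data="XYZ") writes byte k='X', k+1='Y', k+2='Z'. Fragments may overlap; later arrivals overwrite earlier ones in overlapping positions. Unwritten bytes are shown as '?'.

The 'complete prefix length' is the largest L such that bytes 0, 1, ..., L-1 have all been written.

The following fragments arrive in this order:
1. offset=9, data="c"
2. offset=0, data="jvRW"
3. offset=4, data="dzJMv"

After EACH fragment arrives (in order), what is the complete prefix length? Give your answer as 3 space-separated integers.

Answer: 0 4 10

Derivation:
Fragment 1: offset=9 data="c" -> buffer=?????????c -> prefix_len=0
Fragment 2: offset=0 data="jvRW" -> buffer=jvRW?????c -> prefix_len=4
Fragment 3: offset=4 data="dzJMv" -> buffer=jvRWdzJMvc -> prefix_len=10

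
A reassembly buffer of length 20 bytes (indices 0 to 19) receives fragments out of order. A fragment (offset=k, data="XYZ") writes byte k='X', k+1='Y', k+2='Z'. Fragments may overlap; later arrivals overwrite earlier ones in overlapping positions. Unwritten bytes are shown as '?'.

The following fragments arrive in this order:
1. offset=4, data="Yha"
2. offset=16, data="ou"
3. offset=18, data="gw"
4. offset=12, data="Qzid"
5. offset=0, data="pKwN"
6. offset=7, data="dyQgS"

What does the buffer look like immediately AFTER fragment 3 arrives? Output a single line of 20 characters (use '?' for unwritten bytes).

Answer: ????Yha?????????ougw

Derivation:
Fragment 1: offset=4 data="Yha" -> buffer=????Yha?????????????
Fragment 2: offset=16 data="ou" -> buffer=????Yha?????????ou??
Fragment 3: offset=18 data="gw" -> buffer=????Yha?????????ougw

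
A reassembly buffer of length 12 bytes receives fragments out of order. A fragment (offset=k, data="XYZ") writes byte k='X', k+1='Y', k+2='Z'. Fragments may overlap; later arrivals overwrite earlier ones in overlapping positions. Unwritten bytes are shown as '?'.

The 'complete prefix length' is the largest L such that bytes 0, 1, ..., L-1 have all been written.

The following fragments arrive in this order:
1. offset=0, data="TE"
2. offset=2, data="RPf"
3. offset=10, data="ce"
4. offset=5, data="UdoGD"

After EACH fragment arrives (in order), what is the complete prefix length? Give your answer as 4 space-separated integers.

Answer: 2 5 5 12

Derivation:
Fragment 1: offset=0 data="TE" -> buffer=TE?????????? -> prefix_len=2
Fragment 2: offset=2 data="RPf" -> buffer=TERPf??????? -> prefix_len=5
Fragment 3: offset=10 data="ce" -> buffer=TERPf?????ce -> prefix_len=5
Fragment 4: offset=5 data="UdoGD" -> buffer=TERPfUdoGDce -> prefix_len=12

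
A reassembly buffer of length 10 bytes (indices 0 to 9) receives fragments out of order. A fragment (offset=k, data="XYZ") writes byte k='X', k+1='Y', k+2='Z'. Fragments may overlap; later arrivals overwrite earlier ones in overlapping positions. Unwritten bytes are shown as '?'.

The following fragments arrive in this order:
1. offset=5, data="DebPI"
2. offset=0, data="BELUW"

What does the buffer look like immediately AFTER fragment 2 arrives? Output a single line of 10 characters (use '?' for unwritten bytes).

Answer: BELUWDebPI

Derivation:
Fragment 1: offset=5 data="DebPI" -> buffer=?????DebPI
Fragment 2: offset=0 data="BELUW" -> buffer=BELUWDebPI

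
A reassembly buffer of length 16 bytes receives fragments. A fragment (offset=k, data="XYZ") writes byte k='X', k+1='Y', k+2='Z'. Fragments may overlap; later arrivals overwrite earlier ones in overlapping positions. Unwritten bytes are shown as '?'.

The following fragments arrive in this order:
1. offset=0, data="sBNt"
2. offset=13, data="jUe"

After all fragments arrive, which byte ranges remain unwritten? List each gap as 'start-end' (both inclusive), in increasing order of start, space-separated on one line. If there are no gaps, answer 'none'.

Fragment 1: offset=0 len=4
Fragment 2: offset=13 len=3
Gaps: 4-12

Answer: 4-12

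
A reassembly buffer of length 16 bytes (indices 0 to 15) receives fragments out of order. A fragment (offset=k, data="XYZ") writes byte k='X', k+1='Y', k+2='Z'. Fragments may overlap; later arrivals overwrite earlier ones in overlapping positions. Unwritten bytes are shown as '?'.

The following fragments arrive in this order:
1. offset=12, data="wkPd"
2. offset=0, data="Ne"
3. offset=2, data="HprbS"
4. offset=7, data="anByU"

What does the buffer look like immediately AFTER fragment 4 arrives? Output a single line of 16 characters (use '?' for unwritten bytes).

Fragment 1: offset=12 data="wkPd" -> buffer=????????????wkPd
Fragment 2: offset=0 data="Ne" -> buffer=Ne??????????wkPd
Fragment 3: offset=2 data="HprbS" -> buffer=NeHprbS?????wkPd
Fragment 4: offset=7 data="anByU" -> buffer=NeHprbSanByUwkPd

Answer: NeHprbSanByUwkPd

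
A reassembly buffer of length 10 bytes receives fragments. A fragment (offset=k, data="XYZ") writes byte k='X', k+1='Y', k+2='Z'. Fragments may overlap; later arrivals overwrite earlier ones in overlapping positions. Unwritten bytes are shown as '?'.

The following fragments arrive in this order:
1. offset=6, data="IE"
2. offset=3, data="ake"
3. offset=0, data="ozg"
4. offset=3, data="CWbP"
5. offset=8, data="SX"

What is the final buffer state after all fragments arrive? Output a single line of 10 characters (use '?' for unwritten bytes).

Fragment 1: offset=6 data="IE" -> buffer=??????IE??
Fragment 2: offset=3 data="ake" -> buffer=???akeIE??
Fragment 3: offset=0 data="ozg" -> buffer=ozgakeIE??
Fragment 4: offset=3 data="CWbP" -> buffer=ozgCWbPE??
Fragment 5: offset=8 data="SX" -> buffer=ozgCWbPESX

Answer: ozgCWbPESX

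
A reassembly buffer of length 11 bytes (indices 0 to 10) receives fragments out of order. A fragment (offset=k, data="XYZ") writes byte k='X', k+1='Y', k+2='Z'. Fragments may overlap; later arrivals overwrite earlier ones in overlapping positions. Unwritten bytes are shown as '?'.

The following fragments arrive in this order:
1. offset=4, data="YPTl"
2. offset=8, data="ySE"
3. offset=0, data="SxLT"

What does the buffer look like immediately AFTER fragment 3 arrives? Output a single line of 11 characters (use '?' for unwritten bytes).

Fragment 1: offset=4 data="YPTl" -> buffer=????YPTl???
Fragment 2: offset=8 data="ySE" -> buffer=????YPTlySE
Fragment 3: offset=0 data="SxLT" -> buffer=SxLTYPTlySE

Answer: SxLTYPTlySE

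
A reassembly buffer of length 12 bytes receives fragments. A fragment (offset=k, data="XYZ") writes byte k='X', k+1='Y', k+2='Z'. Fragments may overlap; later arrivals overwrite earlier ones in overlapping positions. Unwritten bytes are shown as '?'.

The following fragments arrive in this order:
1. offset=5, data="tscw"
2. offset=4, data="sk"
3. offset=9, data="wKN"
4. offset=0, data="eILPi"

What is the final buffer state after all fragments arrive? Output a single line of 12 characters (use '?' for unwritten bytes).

Answer: eILPikscwwKN

Derivation:
Fragment 1: offset=5 data="tscw" -> buffer=?????tscw???
Fragment 2: offset=4 data="sk" -> buffer=????skscw???
Fragment 3: offset=9 data="wKN" -> buffer=????skscwwKN
Fragment 4: offset=0 data="eILPi" -> buffer=eILPikscwwKN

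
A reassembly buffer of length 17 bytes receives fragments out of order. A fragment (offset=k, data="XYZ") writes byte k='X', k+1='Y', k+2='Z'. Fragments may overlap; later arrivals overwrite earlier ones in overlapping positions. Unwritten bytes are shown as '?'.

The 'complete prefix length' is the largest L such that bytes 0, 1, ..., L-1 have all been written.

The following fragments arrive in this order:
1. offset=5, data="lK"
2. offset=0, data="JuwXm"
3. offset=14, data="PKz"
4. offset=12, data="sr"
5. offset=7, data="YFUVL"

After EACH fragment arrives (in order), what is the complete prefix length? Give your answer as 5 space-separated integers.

Fragment 1: offset=5 data="lK" -> buffer=?????lK?????????? -> prefix_len=0
Fragment 2: offset=0 data="JuwXm" -> buffer=JuwXmlK?????????? -> prefix_len=7
Fragment 3: offset=14 data="PKz" -> buffer=JuwXmlK???????PKz -> prefix_len=7
Fragment 4: offset=12 data="sr" -> buffer=JuwXmlK?????srPKz -> prefix_len=7
Fragment 5: offset=7 data="YFUVL" -> buffer=JuwXmlKYFUVLsrPKz -> prefix_len=17

Answer: 0 7 7 7 17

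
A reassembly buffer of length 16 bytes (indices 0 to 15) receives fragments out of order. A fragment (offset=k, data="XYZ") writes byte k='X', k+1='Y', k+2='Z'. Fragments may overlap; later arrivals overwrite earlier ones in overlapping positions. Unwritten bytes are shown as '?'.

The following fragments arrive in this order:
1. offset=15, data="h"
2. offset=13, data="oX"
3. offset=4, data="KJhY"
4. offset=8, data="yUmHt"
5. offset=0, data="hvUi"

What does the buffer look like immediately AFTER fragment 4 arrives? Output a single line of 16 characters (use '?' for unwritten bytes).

Fragment 1: offset=15 data="h" -> buffer=???????????????h
Fragment 2: offset=13 data="oX" -> buffer=?????????????oXh
Fragment 3: offset=4 data="KJhY" -> buffer=????KJhY?????oXh
Fragment 4: offset=8 data="yUmHt" -> buffer=????KJhYyUmHtoXh

Answer: ????KJhYyUmHtoXh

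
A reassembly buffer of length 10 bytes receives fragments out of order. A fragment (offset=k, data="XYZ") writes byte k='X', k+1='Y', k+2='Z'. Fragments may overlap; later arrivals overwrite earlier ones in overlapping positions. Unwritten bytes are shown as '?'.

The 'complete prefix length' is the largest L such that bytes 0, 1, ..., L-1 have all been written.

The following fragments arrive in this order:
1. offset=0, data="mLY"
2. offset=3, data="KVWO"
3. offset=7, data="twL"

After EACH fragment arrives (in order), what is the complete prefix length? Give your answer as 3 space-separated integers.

Answer: 3 7 10

Derivation:
Fragment 1: offset=0 data="mLY" -> buffer=mLY??????? -> prefix_len=3
Fragment 2: offset=3 data="KVWO" -> buffer=mLYKVWO??? -> prefix_len=7
Fragment 3: offset=7 data="twL" -> buffer=mLYKVWOtwL -> prefix_len=10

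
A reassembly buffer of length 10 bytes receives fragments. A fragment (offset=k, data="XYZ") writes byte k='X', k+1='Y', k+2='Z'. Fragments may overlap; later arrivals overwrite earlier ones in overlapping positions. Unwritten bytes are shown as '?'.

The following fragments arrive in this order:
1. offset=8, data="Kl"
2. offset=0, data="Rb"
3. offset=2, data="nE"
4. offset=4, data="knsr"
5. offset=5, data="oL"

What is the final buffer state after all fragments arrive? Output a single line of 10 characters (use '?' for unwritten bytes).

Fragment 1: offset=8 data="Kl" -> buffer=????????Kl
Fragment 2: offset=0 data="Rb" -> buffer=Rb??????Kl
Fragment 3: offset=2 data="nE" -> buffer=RbnE????Kl
Fragment 4: offset=4 data="knsr" -> buffer=RbnEknsrKl
Fragment 5: offset=5 data="oL" -> buffer=RbnEkoLrKl

Answer: RbnEkoLrKl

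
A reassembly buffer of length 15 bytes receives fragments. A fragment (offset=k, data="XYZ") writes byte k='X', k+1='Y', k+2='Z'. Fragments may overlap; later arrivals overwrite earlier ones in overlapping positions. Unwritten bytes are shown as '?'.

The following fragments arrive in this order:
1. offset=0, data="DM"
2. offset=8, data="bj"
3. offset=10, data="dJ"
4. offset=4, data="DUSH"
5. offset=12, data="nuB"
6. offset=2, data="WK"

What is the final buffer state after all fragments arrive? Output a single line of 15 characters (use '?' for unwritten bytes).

Answer: DMWKDUSHbjdJnuB

Derivation:
Fragment 1: offset=0 data="DM" -> buffer=DM?????????????
Fragment 2: offset=8 data="bj" -> buffer=DM??????bj?????
Fragment 3: offset=10 data="dJ" -> buffer=DM??????bjdJ???
Fragment 4: offset=4 data="DUSH" -> buffer=DM??DUSHbjdJ???
Fragment 5: offset=12 data="nuB" -> buffer=DM??DUSHbjdJnuB
Fragment 6: offset=2 data="WK" -> buffer=DMWKDUSHbjdJnuB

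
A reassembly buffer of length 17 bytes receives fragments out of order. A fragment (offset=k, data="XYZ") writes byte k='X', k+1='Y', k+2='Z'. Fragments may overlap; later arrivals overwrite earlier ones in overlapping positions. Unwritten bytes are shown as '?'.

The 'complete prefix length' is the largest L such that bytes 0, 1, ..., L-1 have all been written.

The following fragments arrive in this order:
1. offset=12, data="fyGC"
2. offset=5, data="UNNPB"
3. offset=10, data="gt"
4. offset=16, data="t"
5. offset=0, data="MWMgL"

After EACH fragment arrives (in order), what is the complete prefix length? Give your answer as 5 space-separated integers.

Fragment 1: offset=12 data="fyGC" -> buffer=????????????fyGC? -> prefix_len=0
Fragment 2: offset=5 data="UNNPB" -> buffer=?????UNNPB??fyGC? -> prefix_len=0
Fragment 3: offset=10 data="gt" -> buffer=?????UNNPBgtfyGC? -> prefix_len=0
Fragment 4: offset=16 data="t" -> buffer=?????UNNPBgtfyGCt -> prefix_len=0
Fragment 5: offset=0 data="MWMgL" -> buffer=MWMgLUNNPBgtfyGCt -> prefix_len=17

Answer: 0 0 0 0 17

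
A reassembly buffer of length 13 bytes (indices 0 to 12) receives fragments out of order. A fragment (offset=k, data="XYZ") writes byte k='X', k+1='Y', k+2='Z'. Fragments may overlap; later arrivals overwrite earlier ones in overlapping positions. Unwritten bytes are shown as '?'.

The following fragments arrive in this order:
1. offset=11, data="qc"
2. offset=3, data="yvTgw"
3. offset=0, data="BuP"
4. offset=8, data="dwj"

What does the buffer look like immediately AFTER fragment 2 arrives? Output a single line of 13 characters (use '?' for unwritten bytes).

Answer: ???yvTgw???qc

Derivation:
Fragment 1: offset=11 data="qc" -> buffer=???????????qc
Fragment 2: offset=3 data="yvTgw" -> buffer=???yvTgw???qc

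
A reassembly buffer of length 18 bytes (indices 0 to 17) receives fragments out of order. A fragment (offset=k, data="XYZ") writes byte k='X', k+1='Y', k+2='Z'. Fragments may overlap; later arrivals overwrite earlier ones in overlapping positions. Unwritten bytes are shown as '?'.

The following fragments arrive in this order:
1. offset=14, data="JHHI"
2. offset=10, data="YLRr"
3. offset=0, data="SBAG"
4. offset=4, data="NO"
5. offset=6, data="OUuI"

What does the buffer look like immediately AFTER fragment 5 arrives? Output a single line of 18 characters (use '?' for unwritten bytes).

Answer: SBAGNOOUuIYLRrJHHI

Derivation:
Fragment 1: offset=14 data="JHHI" -> buffer=??????????????JHHI
Fragment 2: offset=10 data="YLRr" -> buffer=??????????YLRrJHHI
Fragment 3: offset=0 data="SBAG" -> buffer=SBAG??????YLRrJHHI
Fragment 4: offset=4 data="NO" -> buffer=SBAGNO????YLRrJHHI
Fragment 5: offset=6 data="OUuI" -> buffer=SBAGNOOUuIYLRrJHHI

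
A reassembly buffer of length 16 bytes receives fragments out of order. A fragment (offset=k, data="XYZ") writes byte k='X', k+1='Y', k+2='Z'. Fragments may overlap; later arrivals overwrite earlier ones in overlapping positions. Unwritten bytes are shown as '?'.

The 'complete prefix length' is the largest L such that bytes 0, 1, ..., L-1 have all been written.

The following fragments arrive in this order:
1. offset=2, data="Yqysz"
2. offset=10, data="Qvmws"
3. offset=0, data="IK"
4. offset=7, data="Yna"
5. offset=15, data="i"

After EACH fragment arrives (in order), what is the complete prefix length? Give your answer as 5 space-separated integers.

Answer: 0 0 7 15 16

Derivation:
Fragment 1: offset=2 data="Yqysz" -> buffer=??Yqysz????????? -> prefix_len=0
Fragment 2: offset=10 data="Qvmws" -> buffer=??Yqysz???Qvmws? -> prefix_len=0
Fragment 3: offset=0 data="IK" -> buffer=IKYqysz???Qvmws? -> prefix_len=7
Fragment 4: offset=7 data="Yna" -> buffer=IKYqyszYnaQvmws? -> prefix_len=15
Fragment 5: offset=15 data="i" -> buffer=IKYqyszYnaQvmwsi -> prefix_len=16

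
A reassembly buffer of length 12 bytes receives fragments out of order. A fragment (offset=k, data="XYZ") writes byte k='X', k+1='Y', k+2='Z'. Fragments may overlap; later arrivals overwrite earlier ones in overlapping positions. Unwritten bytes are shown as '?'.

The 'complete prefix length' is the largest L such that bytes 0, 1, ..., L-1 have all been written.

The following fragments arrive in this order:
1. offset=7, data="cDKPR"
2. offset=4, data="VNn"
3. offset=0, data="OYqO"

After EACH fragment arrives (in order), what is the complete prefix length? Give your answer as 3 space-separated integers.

Fragment 1: offset=7 data="cDKPR" -> buffer=???????cDKPR -> prefix_len=0
Fragment 2: offset=4 data="VNn" -> buffer=????VNncDKPR -> prefix_len=0
Fragment 3: offset=0 data="OYqO" -> buffer=OYqOVNncDKPR -> prefix_len=12

Answer: 0 0 12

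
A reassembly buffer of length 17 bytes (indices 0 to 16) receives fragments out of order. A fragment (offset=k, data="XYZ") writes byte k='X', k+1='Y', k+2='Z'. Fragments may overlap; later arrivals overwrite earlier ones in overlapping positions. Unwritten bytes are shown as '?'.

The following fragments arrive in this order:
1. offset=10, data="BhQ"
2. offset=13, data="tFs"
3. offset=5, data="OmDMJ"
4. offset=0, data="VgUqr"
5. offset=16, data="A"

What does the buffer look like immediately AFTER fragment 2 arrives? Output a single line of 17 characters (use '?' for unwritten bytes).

Fragment 1: offset=10 data="BhQ" -> buffer=??????????BhQ????
Fragment 2: offset=13 data="tFs" -> buffer=??????????BhQtFs?

Answer: ??????????BhQtFs?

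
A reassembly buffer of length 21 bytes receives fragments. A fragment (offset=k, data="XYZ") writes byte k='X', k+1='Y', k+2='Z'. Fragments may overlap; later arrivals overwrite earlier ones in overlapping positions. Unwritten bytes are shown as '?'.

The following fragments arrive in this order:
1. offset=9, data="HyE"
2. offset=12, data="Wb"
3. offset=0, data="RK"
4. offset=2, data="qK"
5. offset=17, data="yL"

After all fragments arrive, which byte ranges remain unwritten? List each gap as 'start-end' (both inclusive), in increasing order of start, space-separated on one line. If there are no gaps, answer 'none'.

Fragment 1: offset=9 len=3
Fragment 2: offset=12 len=2
Fragment 3: offset=0 len=2
Fragment 4: offset=2 len=2
Fragment 5: offset=17 len=2
Gaps: 4-8 14-16 19-20

Answer: 4-8 14-16 19-20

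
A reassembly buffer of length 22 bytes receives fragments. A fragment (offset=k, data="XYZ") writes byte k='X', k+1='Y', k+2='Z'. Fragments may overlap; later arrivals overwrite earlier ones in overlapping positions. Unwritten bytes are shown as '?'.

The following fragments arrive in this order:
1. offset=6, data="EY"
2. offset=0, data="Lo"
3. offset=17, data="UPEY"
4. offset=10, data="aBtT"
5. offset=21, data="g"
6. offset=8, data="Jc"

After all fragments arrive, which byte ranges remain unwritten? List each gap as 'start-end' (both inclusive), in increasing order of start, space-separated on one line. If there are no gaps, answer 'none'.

Fragment 1: offset=6 len=2
Fragment 2: offset=0 len=2
Fragment 3: offset=17 len=4
Fragment 4: offset=10 len=4
Fragment 5: offset=21 len=1
Fragment 6: offset=8 len=2
Gaps: 2-5 14-16

Answer: 2-5 14-16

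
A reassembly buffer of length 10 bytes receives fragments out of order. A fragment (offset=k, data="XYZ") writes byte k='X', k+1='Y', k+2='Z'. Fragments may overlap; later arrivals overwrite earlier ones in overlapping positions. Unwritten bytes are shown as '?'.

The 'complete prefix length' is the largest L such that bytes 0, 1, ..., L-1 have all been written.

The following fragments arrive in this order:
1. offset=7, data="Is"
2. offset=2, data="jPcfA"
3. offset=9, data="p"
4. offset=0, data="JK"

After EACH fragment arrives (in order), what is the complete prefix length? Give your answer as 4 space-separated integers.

Fragment 1: offset=7 data="Is" -> buffer=???????Is? -> prefix_len=0
Fragment 2: offset=2 data="jPcfA" -> buffer=??jPcfAIs? -> prefix_len=0
Fragment 3: offset=9 data="p" -> buffer=??jPcfAIsp -> prefix_len=0
Fragment 4: offset=0 data="JK" -> buffer=JKjPcfAIsp -> prefix_len=10

Answer: 0 0 0 10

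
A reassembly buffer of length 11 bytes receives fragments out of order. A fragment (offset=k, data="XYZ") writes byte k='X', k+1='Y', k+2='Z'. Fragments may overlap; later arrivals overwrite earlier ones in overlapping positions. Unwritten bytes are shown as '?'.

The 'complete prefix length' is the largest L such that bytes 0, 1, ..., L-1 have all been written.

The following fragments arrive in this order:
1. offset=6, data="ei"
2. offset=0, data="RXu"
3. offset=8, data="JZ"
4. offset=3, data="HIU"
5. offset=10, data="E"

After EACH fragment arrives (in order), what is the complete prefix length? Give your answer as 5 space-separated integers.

Fragment 1: offset=6 data="ei" -> buffer=??????ei??? -> prefix_len=0
Fragment 2: offset=0 data="RXu" -> buffer=RXu???ei??? -> prefix_len=3
Fragment 3: offset=8 data="JZ" -> buffer=RXu???eiJZ? -> prefix_len=3
Fragment 4: offset=3 data="HIU" -> buffer=RXuHIUeiJZ? -> prefix_len=10
Fragment 5: offset=10 data="E" -> buffer=RXuHIUeiJZE -> prefix_len=11

Answer: 0 3 3 10 11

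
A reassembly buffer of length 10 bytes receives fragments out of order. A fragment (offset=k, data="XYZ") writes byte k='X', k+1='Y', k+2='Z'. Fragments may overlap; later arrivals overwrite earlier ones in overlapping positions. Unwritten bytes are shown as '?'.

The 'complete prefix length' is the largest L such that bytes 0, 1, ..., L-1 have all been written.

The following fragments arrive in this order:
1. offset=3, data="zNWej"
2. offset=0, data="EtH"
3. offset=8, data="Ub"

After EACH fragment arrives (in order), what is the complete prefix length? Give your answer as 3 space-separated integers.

Answer: 0 8 10

Derivation:
Fragment 1: offset=3 data="zNWej" -> buffer=???zNWej?? -> prefix_len=0
Fragment 2: offset=0 data="EtH" -> buffer=EtHzNWej?? -> prefix_len=8
Fragment 3: offset=8 data="Ub" -> buffer=EtHzNWejUb -> prefix_len=10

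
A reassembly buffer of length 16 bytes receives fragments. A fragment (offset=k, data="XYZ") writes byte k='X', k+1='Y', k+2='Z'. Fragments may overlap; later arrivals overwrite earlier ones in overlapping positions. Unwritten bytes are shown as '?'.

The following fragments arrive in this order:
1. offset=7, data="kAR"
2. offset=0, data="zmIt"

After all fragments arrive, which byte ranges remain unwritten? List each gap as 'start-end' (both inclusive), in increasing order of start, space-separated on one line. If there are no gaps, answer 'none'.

Fragment 1: offset=7 len=3
Fragment 2: offset=0 len=4
Gaps: 4-6 10-15

Answer: 4-6 10-15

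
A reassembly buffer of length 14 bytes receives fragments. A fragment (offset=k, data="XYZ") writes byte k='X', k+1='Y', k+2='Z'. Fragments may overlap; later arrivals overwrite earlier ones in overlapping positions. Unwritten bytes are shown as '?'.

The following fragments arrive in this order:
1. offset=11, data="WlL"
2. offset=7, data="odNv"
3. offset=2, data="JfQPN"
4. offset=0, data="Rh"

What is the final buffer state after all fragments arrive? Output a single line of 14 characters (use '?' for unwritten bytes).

Answer: RhJfQPNodNvWlL

Derivation:
Fragment 1: offset=11 data="WlL" -> buffer=???????????WlL
Fragment 2: offset=7 data="odNv" -> buffer=???????odNvWlL
Fragment 3: offset=2 data="JfQPN" -> buffer=??JfQPNodNvWlL
Fragment 4: offset=0 data="Rh" -> buffer=RhJfQPNodNvWlL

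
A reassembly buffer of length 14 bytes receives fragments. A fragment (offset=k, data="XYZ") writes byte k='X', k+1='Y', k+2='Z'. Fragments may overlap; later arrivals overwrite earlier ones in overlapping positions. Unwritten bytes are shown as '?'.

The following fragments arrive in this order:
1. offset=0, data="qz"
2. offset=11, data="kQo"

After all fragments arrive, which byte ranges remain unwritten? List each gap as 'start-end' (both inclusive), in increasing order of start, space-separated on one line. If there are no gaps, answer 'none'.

Fragment 1: offset=0 len=2
Fragment 2: offset=11 len=3
Gaps: 2-10

Answer: 2-10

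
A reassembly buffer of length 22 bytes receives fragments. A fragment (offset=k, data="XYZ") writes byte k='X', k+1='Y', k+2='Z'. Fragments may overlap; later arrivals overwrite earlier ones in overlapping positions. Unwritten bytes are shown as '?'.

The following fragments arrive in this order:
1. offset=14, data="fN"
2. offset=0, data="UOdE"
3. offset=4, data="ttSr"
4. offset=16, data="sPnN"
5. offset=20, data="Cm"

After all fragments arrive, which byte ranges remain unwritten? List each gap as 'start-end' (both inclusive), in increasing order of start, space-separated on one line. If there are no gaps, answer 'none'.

Fragment 1: offset=14 len=2
Fragment 2: offset=0 len=4
Fragment 3: offset=4 len=4
Fragment 4: offset=16 len=4
Fragment 5: offset=20 len=2
Gaps: 8-13

Answer: 8-13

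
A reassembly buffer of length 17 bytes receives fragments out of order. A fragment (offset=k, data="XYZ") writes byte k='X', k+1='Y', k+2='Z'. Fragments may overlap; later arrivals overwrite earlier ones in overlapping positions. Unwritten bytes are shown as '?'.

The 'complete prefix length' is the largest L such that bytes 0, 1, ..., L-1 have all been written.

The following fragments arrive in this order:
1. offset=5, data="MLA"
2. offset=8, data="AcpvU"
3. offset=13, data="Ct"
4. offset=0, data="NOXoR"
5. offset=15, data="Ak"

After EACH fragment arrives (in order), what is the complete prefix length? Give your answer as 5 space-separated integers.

Answer: 0 0 0 15 17

Derivation:
Fragment 1: offset=5 data="MLA" -> buffer=?????MLA????????? -> prefix_len=0
Fragment 2: offset=8 data="AcpvU" -> buffer=?????MLAAcpvU???? -> prefix_len=0
Fragment 3: offset=13 data="Ct" -> buffer=?????MLAAcpvUCt?? -> prefix_len=0
Fragment 4: offset=0 data="NOXoR" -> buffer=NOXoRMLAAcpvUCt?? -> prefix_len=15
Fragment 5: offset=15 data="Ak" -> buffer=NOXoRMLAAcpvUCtAk -> prefix_len=17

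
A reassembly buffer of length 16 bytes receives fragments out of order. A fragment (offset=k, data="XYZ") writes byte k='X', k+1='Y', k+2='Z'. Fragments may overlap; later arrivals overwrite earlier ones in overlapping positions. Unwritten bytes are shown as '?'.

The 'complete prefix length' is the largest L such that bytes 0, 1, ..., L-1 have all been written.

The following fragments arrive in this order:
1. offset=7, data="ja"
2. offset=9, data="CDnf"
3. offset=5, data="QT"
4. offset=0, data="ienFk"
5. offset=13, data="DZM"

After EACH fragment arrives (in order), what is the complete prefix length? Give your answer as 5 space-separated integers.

Answer: 0 0 0 13 16

Derivation:
Fragment 1: offset=7 data="ja" -> buffer=???????ja??????? -> prefix_len=0
Fragment 2: offset=9 data="CDnf" -> buffer=???????jaCDnf??? -> prefix_len=0
Fragment 3: offset=5 data="QT" -> buffer=?????QTjaCDnf??? -> prefix_len=0
Fragment 4: offset=0 data="ienFk" -> buffer=ienFkQTjaCDnf??? -> prefix_len=13
Fragment 5: offset=13 data="DZM" -> buffer=ienFkQTjaCDnfDZM -> prefix_len=16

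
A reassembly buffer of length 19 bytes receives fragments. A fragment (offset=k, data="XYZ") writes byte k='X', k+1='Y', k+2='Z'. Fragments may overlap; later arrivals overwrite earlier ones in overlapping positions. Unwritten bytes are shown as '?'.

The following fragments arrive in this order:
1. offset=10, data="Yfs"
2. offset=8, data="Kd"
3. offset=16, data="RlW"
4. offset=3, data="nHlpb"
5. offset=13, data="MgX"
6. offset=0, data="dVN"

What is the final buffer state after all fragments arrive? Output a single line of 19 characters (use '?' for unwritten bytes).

Answer: dVNnHlpbKdYfsMgXRlW

Derivation:
Fragment 1: offset=10 data="Yfs" -> buffer=??????????Yfs??????
Fragment 2: offset=8 data="Kd" -> buffer=????????KdYfs??????
Fragment 3: offset=16 data="RlW" -> buffer=????????KdYfs???RlW
Fragment 4: offset=3 data="nHlpb" -> buffer=???nHlpbKdYfs???RlW
Fragment 5: offset=13 data="MgX" -> buffer=???nHlpbKdYfsMgXRlW
Fragment 6: offset=0 data="dVN" -> buffer=dVNnHlpbKdYfsMgXRlW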